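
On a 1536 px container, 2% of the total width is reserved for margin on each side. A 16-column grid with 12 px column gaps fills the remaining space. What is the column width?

80.91 px

Margins: 2% × 1536 = 30.72 px each, so content = 1536 − 61.44 = 1474.56 px.
16 columns + 15 column gaps: 16c + 15·12 = 1474.56.
16c = 1474.56 − 180 = 1294.56, so c = 80.91 px.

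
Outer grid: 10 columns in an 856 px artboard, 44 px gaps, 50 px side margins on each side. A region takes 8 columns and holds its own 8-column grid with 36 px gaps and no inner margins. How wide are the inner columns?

Subtract both margins: 856 − 2·50 = 756 px.
10c + 9·44 = 756 → 10c = 360 → c = 36 px.
8 columns plus 7 gaps: 288 + 308 = 596 px.
596 − 7·36 = 344; ÷8 gives d = 43 px.

43 px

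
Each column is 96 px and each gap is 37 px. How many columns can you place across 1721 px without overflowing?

13 columns: 13·96 + 12·37 = 1692 px ≤ 1721.
14 columns: 1825 px > 1721. So 13.

13 columns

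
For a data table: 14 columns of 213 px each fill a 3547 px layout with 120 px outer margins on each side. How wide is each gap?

25 px

Subtract both margins: 3547 − 2·120 = 3307 px.
Columns use 2982 px, leaving 325 px across 13 gaps = 25 px each.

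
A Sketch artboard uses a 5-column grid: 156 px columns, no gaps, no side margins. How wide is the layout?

Summing: 780 = 780 px.

780 px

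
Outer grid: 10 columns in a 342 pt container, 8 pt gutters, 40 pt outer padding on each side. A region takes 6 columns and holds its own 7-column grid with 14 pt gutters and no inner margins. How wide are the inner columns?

Take off 80 pt of margins, leaving 262 pt.
Subtracting 9 gutters of 8 leaves 190 for 10 columns, so c = 19 pt.
Span of 6: 6·19 + 5·8 = 114 + 40 = 154 pt.
Subtracting 6 gutters of 14 leaves 70 for 7 columns, so d = 10 pt.

10 pt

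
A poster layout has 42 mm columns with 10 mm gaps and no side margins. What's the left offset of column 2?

No margin, so column 2 starts at 1·(column + gutter) = 1·52 = 52 mm.

52 mm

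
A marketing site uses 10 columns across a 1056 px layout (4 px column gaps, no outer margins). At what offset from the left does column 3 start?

Subtracting 9 column gaps of 4 leaves 1020 for 10 columns, so c = 102 px.
No margin, so column 3 starts at 2·(column + gutter) = 2·106 = 212 px.

212 px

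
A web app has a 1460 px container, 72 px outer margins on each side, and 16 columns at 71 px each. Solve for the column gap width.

Inside the margins: 1460 − 144 = 1316 px.
16·71 + 15g = 1316 → 15g = 180 → g = 12 px.

12 px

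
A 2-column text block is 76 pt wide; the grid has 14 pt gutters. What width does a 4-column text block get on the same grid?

Subtracting 1 gutter of 14 leaves 62 for 2 columns, so c = 31 pt.
Span of 4: 4·31 + 3·14 = 124 + 42 = 166 pt.

166 pt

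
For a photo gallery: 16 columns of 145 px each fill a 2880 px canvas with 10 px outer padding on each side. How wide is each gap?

Inside the margins: 2880 − 20 = 2860 px.
16·145 + 15g = 2860 → 15g = 540 → g = 36 px.

36 px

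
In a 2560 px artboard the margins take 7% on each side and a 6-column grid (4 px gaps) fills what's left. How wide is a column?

363.6 px

Each margin = 7% of 2560 = 179.2 px; content = 2560 − 2·179.2 = 2201.6 px.
6 columns + 5 gaps: 6c + 5·4 = 2201.6.
6c = 2201.6 − 20 = 2181.6, so c = 363.6 px.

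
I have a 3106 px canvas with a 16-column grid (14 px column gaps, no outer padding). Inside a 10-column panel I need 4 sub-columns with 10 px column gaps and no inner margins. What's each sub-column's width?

476.5 px

Subtracting 15 column gaps of 14 leaves 2896 for 16 columns, so c = 181 px.
10-column span = 10·181 + 9·14 = 1936 px.
4 columns + 3 column gaps: 4d + 3·10 = 1936.
4d = 1936 − 30 = 1906, so d = 476.5 px.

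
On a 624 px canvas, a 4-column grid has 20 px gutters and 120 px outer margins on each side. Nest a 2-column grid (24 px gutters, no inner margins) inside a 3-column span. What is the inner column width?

Inside the margins: 624 − 240 = 384 px.
Subtracting 3 gutters of 20 leaves 324 for 4 columns, so c = 81 px.
3-column span = 3·81 + 2·20 = 283 px.
283 − 1·24 = 259; ÷2 gives d = 129.5 px.

129.5 px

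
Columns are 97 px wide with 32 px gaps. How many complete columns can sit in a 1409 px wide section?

11 columns: 11·97 + 10·32 = 1387 px ≤ 1409.
12 columns: 1516 px > 1409. So 11.

11 columns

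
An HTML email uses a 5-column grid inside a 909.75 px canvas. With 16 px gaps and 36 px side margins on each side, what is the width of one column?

154.75 px

Take off 72 px of margins, leaving 837.75 px.
5c + 4·16 = 837.75 → 5c = 773.75 → c = 154.75 px.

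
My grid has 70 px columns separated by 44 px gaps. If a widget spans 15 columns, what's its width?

1666 px

15 columns plus 14 gaps: 1050 + 616 = 1666 px.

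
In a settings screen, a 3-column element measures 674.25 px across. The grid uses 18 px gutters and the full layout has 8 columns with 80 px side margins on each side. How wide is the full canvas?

Subtracting 2 gutters of 18 leaves 638.25 for 3 columns, so c = 212.75 px.
Adding margins, columns and gutters: 160 + 1702 + 126 = 1988 px.

1988 px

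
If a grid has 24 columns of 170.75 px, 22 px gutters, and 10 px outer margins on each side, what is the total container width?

4624 px

Total width: 2·10 + 24·170.75 + 23·22 = 4624 px.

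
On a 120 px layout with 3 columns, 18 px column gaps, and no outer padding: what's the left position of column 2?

120 − 2·18 = 84; ÷3 gives c = 28 px.
Each column+gutter stride is 46 px; with no margin, 1 of them is 46 px.

46 px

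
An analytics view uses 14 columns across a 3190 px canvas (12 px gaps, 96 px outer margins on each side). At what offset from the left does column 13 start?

2676 px

Subtract both margins: 3190 − 2·96 = 2998 px.
Subtracting 13 gaps of 12 leaves 2842 for 14 columns, so c = 203 px.
Column 13 starts at margin + 12·(column + gutter) = 96 + 12·215 = 2676 px.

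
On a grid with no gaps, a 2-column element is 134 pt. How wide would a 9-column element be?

With no gaps, each column is 134/2 = 67 pt.
With no gaps, 9 columns span 9·67 = 603 pt.

603 pt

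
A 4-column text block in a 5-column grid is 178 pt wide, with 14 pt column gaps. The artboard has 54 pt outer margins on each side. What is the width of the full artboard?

178 − 3·14 = 136; ÷4 gives c = 34 pt.
Total width: 2·54 + 5·34 + 4·14 = 334 pt.

334 pt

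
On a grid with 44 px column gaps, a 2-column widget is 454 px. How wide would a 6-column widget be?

2c + 1·44 = 454 → 2c = 410 → c = 205 px.
6-column span = 6·205 + 5·44 = 1450 px.

1450 px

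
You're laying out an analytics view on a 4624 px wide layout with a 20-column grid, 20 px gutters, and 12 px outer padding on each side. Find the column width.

211 px

Content width = 4624 − 2·12 = 4600 px.
20c + 19·20 = 4600 → 20c = 4220 → c = 211 px.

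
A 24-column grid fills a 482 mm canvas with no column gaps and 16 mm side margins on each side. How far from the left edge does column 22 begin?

Inside the margins: 482 − 32 = 450 mm.
450 / 24 = 18.75 mm per column.
Column 22 starts at margin + 21·(column + gutter) = 16 + 21·18.75 = 409.75 mm.

409.75 mm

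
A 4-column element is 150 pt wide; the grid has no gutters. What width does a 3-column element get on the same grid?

4c = 150 → c = 37.5 pt.
With no gutters, 3 columns span 3·37.5 = 112.5 pt.

112.5 pt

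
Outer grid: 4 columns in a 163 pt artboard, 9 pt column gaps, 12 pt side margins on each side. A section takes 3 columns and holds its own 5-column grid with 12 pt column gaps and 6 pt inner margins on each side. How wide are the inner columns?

Outer content = 163 − 2·12 = 139 pt.
Subtracting 3 column gaps of 9 leaves 112 for 4 columns, so c = 28 pt.
Span of 3: 3·28 + 2·9 = 84 + 18 = 102 pt.
Inner content = 102 − 2·6 = 90 pt.
5d + 4·12 = 90 → 5d = 42 → d = 8.4 pt.

8.4 pt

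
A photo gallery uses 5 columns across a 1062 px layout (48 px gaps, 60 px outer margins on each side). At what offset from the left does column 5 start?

Content = 1062 − 2·60 = 942 px.
5c + 4·48 = 942 → 5c = 750 → c = 150 px.
Each column+gutter stride is 198 px; 4 of them past the 60 px margin is 60 + 792 = 852 px.

852 px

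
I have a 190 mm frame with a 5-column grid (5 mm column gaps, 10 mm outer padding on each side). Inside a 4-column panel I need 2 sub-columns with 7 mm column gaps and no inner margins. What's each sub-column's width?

Inside the margins: 190 − 20 = 170 mm.
5 columns + 4 column gaps: 5c + 4·5 = 170.
5c = 170 − 20 = 150, so c = 30 mm.
4-column span = 4·30 + 3·5 = 135 mm.
Subtracting 1 column gap of 7 leaves 128 for 2 columns, so d = 64 mm.

64 mm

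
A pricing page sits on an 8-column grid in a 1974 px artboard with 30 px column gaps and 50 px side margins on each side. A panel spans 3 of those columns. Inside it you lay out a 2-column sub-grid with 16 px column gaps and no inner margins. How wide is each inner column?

Subtract both margins: 1974 − 2·50 = 1874 px.
8 columns + 7 column gaps: 8c + 7·30 = 1874.
8c = 1874 − 210 = 1664, so c = 208 px.
3-column span = 3·208 + 2·30 = 684 px.
2 columns + 1 column gap: 2d + 1·16 = 684.
2d = 684 − 16 = 668, so d = 334 px.

334 px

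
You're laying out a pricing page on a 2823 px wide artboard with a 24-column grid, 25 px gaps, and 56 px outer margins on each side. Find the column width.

89 px

Take off 112 px of margins, leaving 2711 px.
24 columns + 23 gaps: 24c + 23·25 = 2711.
24c = 2711 − 575 = 2136, so c = 89 px.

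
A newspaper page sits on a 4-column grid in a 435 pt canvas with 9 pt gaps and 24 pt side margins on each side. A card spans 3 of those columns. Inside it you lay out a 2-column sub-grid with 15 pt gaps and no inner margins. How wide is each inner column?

136.5 pt

Subtract both margins: 435 − 2·24 = 387 pt.
387 − 3·9 = 360; ÷4 gives c = 90 pt.
3 columns plus 2 gaps: 270 + 18 = 288 pt.
2d + 1·15 = 288 → 2d = 273 → d = 136.5 pt.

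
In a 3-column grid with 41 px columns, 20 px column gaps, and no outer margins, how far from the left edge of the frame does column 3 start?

Before column 3: 2 columns + 2 column gaps.
Offset = 2·(41 + 20) = 2·61 = 122 px.

122 px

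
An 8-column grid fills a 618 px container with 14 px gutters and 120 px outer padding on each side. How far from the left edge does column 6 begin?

365 px

Inside the margins: 618 − 240 = 378 px.
8 columns + 7 gutters: 8c + 7·14 = 378.
8c = 378 − 98 = 280, so c = 35 px.
Each column+gutter stride is 49 px; 5 of them past the 120 px margin is 120 + 245 = 365 px.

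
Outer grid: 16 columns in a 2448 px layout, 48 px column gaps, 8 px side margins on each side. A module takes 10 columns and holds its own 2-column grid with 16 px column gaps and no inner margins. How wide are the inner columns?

743 px

Take off 16 px of margins, leaving 2432 px.
2432 − 15·48 = 1712; ÷16 gives c = 107 px.
Span of 10: 10·107 + 9·48 = 1070 + 432 = 1502 px.
1502 − 1·16 = 1486; ÷2 gives d = 743 px.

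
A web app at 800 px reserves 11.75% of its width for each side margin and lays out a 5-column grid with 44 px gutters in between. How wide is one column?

800 × (1 − 2·11.75%) = 800 × 76.5% = 612 px for the columns.
Subtracting 4 gutters of 44 leaves 436 for 5 columns, so c = 87.2 px.

87.2 px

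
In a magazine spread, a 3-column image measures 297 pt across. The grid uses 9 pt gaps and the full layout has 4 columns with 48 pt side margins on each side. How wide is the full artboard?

3 columns + 2 gaps: 3c + 2·9 = 297.
3c = 297 − 18 = 279, so c = 93 pt.
Total width: 2·48 + 4·93 + 3·9 = 495 pt.

495 pt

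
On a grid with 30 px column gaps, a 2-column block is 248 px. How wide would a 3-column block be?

387 px

Subtracting 1 column gap of 30 leaves 218 for 2 columns, so c = 109 px.
3 columns plus 2 column gaps: 327 + 60 = 387 px.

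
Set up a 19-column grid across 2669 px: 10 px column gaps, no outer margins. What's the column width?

131 px

2669 − 18·10 = 2489; ÷19 gives c = 131 px.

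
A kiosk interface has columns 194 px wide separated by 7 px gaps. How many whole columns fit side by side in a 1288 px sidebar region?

6 columns

Each extra column adds 194 + 7 = 201 px.
(1288 + 7) / 201 = 6.44, so 6 columns fit.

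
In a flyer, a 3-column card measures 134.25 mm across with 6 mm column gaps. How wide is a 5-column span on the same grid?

227.75 mm

Subtracting 2 column gaps of 6 leaves 122.25 for 3 columns, so c = 40.75 mm.
5-column span = 5·40.75 + 4·6 = 227.75 mm.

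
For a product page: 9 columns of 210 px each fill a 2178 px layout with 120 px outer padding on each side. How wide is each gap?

6 px

Subtract both margins: 2178 − 2·120 = 1938 px.
9·210 + 8g = 1938 → 8g = 48 → g = 6 px.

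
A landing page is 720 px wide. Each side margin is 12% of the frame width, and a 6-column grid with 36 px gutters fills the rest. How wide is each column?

720 × (1 − 2·12%) = 720 × 76% = 547.2 px for the columns.
547.2 − 5·36 = 367.2; ÷6 gives c = 61.2 px.

61.2 px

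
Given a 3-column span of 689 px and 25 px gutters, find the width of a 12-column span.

Subtracting 2 gutters of 25 leaves 639 for 3 columns, so c = 213 px.
12 columns plus 11 gutters: 2556 + 275 = 2831 px.

2831 px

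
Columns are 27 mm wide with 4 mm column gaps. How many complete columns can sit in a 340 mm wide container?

11 columns

k columns need k·27 + (k−1)·4 = k·31 − 4.
k·31 − 4 ≤ 340 → k ≤ 344 / 31 ≈ 11.10, so k = 11.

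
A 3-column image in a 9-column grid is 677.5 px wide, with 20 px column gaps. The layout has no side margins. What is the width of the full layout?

677.5 − 2·20 = 637.5; ÷3 gives c = 212.5 px.
Layout = 9·212.5 + 8·20 = 1912.5 + 160 = 2072.5 px.

2072.5 px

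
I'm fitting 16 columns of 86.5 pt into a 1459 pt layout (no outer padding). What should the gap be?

5 pt

Columns use 1384 pt, leaving 75 pt across 15 gaps = 5 pt each.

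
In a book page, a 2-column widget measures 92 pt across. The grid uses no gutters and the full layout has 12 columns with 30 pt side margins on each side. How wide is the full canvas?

92 / 2 = 46 pt per column.
Canvas = 2·30 + 12·46 = 60 + 552 = 612 pt.

612 pt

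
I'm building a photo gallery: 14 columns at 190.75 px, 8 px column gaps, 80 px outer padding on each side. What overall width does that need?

Container = 2·80 + 14·190.75 + 13·8 = 160 + 2670.5 + 104 = 2934.5 px.

2934.5 px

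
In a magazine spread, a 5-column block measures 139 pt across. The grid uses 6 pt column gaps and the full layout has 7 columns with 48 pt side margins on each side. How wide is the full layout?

5 columns + 4 column gaps: 5c + 4·6 = 139.
5c = 139 − 24 = 115, so c = 23 pt.
Total width: 2·48 + 7·23 + 6·6 = 293 pt.

293 pt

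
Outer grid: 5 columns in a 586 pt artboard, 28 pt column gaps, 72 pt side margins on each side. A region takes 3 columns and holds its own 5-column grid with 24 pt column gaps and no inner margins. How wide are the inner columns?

Outer content = 586 − 2·72 = 442 pt.
442 − 4·28 = 330; ÷5 gives c = 66 pt.
Span of 3: 3·66 + 2·28 = 198 + 56 = 254 pt.
Subtracting 4 column gaps of 24 leaves 158 for 5 columns, so d = 31.6 pt.

31.6 pt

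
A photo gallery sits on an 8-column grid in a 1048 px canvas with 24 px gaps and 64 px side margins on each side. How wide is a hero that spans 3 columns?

330 px

Take off 128 px of margins, leaving 920 px.
8 columns + 7 gaps: 8c + 7·24 = 920.
8c = 920 − 168 = 752, so c = 94 px.
Span of 3: 3·94 + 2·24 = 282 + 48 = 330 px.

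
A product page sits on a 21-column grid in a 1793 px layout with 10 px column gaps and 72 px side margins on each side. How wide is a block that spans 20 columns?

Subtract both margins: 1793 − 2·72 = 1649 px.
Subtracting 20 column gaps of 10 leaves 1449 for 21 columns, so c = 69 px.
20 columns plus 19 column gaps: 1380 + 190 = 1570 px.

1570 px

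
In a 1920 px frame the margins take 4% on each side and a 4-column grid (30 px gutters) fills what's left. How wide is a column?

Margins: 4% × 1920 = 76.8 px each, so content = 1920 − 153.6 = 1766.4 px.
1766.4 − 3·30 = 1676.4; ÷4 gives c = 419.1 px.

419.1 px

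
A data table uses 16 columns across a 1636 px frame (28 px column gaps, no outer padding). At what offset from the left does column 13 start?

1248 px

16 columns + 15 column gaps: 16c + 15·28 = 1636.
16c = 1636 − 420 = 1216, so c = 76 px.
Before column 13: 12 columns + 12 column gaps.
Offset = 12·(76 + 28) = 12·104 = 1248 px.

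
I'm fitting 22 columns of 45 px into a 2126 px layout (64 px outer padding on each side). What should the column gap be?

48 px

Content width = 2126 − 2·64 = 1998 px.
22 columns take 22·45 = 990 px; remaining 1008 splits into 21 column gaps.
g = 1008 / 21 = 48 px.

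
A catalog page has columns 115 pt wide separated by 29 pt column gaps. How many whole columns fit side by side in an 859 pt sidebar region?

k columns need k·115 + (k−1)·29 = k·144 − 29.
k·144 − 29 ≤ 859 → k ≤ 888 / 144 ≈ 6.17, so k = 6.

6 columns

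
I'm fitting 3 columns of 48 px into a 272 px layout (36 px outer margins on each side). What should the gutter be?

Take off 72 px of margins, leaving 200 px.
3 columns take 3·48 = 144 px; remaining 56 splits into 2 gutters.
g = 56 / 2 = 28 px.

28 px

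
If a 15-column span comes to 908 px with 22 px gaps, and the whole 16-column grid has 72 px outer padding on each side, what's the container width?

908 − 14·22 = 600; ÷15 gives c = 40 px.
Adding margins, columns and gutters: 144 + 640 + 330 = 1114 px.

1114 px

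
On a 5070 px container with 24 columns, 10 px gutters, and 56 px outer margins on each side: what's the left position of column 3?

470 px

Take off 112 px of margins, leaving 4958 px.
24c + 23·10 = 4958 → 24c = 4728 → c = 197 px.
Before column 3: the margin + 2 columns + 2 gutters.
Offset = 56 + 2·(197 + 10) = 56 + 414 = 470 px.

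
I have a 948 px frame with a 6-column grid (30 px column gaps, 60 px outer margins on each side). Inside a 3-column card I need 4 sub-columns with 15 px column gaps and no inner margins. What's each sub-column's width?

88.5 px

Subtract both margins: 948 − 2·60 = 828 px.
828 − 5·30 = 678; ÷6 gives c = 113 px.
3 columns plus 2 column gaps: 339 + 60 = 399 px.
399 − 3·15 = 354; ÷4 gives d = 88.5 px.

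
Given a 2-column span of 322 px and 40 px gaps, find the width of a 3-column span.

503 px

2c + 1·40 = 322 → 2c = 282 → c = 141 px.
3 columns plus 2 gaps: 423 + 80 = 503 px.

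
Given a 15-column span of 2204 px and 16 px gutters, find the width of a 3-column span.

428 px

Subtracting 14 gutters of 16 leaves 1980 for 15 columns, so c = 132 px.
Span of 3: 3·132 + 2·16 = 396 + 32 = 428 px.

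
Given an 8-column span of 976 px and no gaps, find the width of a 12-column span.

With no gaps, each column is 976/8 = 122 px.
12-column span = 12·122 = 1464 px.

1464 px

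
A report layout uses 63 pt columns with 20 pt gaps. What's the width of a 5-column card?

5-column span = 5·63 + 4·20 = 395 pt.

395 pt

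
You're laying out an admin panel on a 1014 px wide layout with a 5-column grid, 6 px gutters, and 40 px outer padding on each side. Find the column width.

Content width = 1014 − 2·40 = 934 px.
934 − 4·6 = 910; ÷5 gives c = 182 px.

182 px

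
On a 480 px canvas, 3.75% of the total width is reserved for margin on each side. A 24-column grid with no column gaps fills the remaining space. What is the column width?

18.5 px

Margins: 3.75% × 480 = 18 px each, so content = 480 − 36 = 444 px.
With no column gaps, each column is 444/24 = 18.5 px.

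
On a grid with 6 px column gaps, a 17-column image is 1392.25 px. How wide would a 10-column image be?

816.5 px

17c + 16·6 = 1392.25 → 17c = 1296.25 → c = 76.25 px.
10 columns plus 9 column gaps: 762.5 + 54 = 816.5 px.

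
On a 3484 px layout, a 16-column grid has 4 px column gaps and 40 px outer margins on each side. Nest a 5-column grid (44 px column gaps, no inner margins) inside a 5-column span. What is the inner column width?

Subtract both margins: 3484 − 2·40 = 3404 px.
16 columns + 15 column gaps: 16c + 15·4 = 3404.
16c = 3404 − 60 = 3344, so c = 209 px.
5 columns plus 4 column gaps: 1045 + 16 = 1061 px.
5d + 4·44 = 1061 → 5d = 885 → d = 177 px.

177 px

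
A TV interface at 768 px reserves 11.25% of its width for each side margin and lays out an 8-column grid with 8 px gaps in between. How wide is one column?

67.4 px

Margins: 11.25% × 768 = 86.4 px each, so content = 768 − 172.8 = 595.2 px.
595.2 − 7·8 = 539.2; ÷8 gives c = 67.4 px.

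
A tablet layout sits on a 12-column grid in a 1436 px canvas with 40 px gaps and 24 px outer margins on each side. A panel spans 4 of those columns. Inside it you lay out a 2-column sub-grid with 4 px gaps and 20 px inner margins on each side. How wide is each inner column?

196 px

Outer content = 1436 − 2·24 = 1388 px.
12c + 11·40 = 1388 → 12c = 948 → c = 79 px.
4 columns plus 3 gaps: 316 + 120 = 436 px.
Inner content = 436 − 2·20 = 396 px.
2 columns + 1 gap: 2d + 1·4 = 396.
2d = 396 − 4 = 392, so d = 196 px.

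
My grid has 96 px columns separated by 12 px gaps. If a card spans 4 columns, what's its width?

4 columns plus 3 gaps: 384 + 36 = 420 px.

420 px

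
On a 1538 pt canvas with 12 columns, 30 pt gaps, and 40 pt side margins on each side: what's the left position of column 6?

660 pt

Take off 80 pt of margins, leaving 1458 pt.
12 columns + 11 gaps: 12c + 11·30 = 1458.
12c = 1458 − 330 = 1128, so c = 94 pt.
Each column+gutter stride is 124 pt; 5 of them past the 40 pt margin is 40 + 620 = 660 pt.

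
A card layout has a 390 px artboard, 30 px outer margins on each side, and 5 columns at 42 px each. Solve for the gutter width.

30 px

Inside the margins: 390 − 60 = 330 px.
Columns use 210 px, leaving 120 px across 4 gutters = 30 px each.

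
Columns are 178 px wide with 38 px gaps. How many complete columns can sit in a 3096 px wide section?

14 columns: 14·178 + 13·38 = 2986 px ≤ 3096.
15 columns: 3202 px > 3096. So 14.

14 columns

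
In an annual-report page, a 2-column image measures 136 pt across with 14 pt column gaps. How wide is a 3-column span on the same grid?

211 pt

2c + 1·14 = 136 → 2c = 122 → c = 61 pt.
3 columns plus 2 column gaps: 183 + 28 = 211 pt.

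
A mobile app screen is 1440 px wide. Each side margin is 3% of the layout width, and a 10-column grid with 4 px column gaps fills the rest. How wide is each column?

Margins: 3% × 1440 = 43.2 px each, so content = 1440 − 86.4 = 1353.6 px.
10c + 9·4 = 1353.6 → 10c = 1317.6 → c = 131.76 px.

131.76 px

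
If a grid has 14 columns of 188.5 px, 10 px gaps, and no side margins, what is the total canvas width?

2769 px

Summing: 2639 + 130 = 2769 px.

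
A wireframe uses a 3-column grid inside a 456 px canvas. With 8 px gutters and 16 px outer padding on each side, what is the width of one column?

136 px

Subtract both margins: 456 − 2·16 = 424 px.
3c + 2·8 = 424 → 3c = 408 → c = 136 px.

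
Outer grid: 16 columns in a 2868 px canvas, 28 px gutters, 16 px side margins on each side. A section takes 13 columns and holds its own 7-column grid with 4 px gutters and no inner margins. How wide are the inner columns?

325 px

Take off 32 px of margins, leaving 2836 px.
2836 − 15·28 = 2416; ÷16 gives c = 151 px.
13 columns plus 12 gutters: 1963 + 336 = 2299 px.
7 columns + 6 gutters: 7d + 6·4 = 2299.
7d = 2299 − 24 = 2275, so d = 325 px.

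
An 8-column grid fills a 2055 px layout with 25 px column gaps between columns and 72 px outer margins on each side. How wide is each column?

217 px

Take off 144 px of margins, leaving 1911 px.
8c + 7·25 = 1911 → 8c = 1736 → c = 217 px.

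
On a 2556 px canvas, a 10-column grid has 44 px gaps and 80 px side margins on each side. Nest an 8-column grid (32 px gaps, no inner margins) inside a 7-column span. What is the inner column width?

Outer content = 2556 − 2·80 = 2396 px.
2396 − 9·44 = 2000; ÷10 gives c = 200 px.
7-column span = 7·200 + 6·44 = 1664 px.
8d + 7·32 = 1664 → 8d = 1440 → d = 180 px.

180 px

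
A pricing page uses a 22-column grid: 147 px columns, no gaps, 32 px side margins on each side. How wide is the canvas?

3298 px

Summing: 64 + 3234 = 3298 px.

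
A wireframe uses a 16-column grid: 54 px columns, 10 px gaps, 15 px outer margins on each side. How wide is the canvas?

1044 px

Adding margins, columns and gutters: 30 + 864 + 150 = 1044 px.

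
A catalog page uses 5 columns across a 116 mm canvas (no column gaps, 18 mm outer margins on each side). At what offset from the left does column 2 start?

Inside the margins: 116 − 36 = 80 mm.
5c = 80 → c = 16 mm.
Before column 2: the margin + 1 column + 1 column gap.
Offset = 18 + 1·(16 + 0) = 18 + 16 = 34 mm.

34 mm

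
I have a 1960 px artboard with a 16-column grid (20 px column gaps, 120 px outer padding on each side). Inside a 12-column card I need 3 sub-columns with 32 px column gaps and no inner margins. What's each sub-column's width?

Outer content = 1960 − 2·120 = 1720 px.
Subtracting 15 column gaps of 20 leaves 1420 for 16 columns, so c = 88.75 px.
12 columns plus 11 column gaps: 1065 + 220 = 1285 px.
1285 − 2·32 = 1221; ÷3 gives d = 407 px.

407 px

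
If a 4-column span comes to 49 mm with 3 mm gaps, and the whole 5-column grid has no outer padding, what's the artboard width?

62 mm

4c + 3·3 = 49 → 4c = 40 → c = 10 mm.
Total width: 5·10 + 4·3 = 62 mm.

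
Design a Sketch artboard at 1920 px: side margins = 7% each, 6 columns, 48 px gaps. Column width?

235.2 px

Margins: 7% × 1920 = 134.4 px each, so content = 1920 − 268.8 = 1651.2 px.
1651.2 − 5·48 = 1411.2; ÷6 gives c = 235.2 px.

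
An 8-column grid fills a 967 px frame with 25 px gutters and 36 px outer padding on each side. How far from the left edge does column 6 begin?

611 px

Content = 967 − 2·36 = 895 px.
Subtracting 7 gutters of 25 leaves 720 for 8 columns, so c = 90 px.
Each column+gutter stride is 115 px; 5 of them past the 36 px margin is 36 + 575 = 611 px.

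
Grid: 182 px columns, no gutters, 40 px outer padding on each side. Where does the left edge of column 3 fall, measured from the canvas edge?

Before column 3: the margin + 2 columns + 2 gutters.
Offset = 40 + 2·(182 + 0) = 40 + 364 = 404 px.

404 px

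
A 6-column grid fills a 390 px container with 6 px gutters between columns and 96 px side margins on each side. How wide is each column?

28 px

Content width = 390 − 2·96 = 198 px.
198 − 5·6 = 168; ÷6 gives c = 28 px.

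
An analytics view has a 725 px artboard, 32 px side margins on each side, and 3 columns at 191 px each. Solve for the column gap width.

44 px

Content width = 725 − 2·32 = 661 px.
3 columns take 3·191 = 573 px; remaining 88 splits into 2 column gaps.
g = 88 / 2 = 44 px.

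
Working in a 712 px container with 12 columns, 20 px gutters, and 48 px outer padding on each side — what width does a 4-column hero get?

Take off 96 px of margins, leaving 616 px.
12c + 11·20 = 616 → 12c = 396 → c = 33 px.
4 columns plus 3 gutters: 132 + 60 = 192 px.

192 px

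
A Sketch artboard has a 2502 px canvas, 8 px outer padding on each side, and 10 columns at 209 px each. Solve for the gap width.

44 px

Subtract both margins: 2502 − 2·8 = 2486 px.
Columns use 2090 px, leaving 396 px across 9 gaps = 44 px each.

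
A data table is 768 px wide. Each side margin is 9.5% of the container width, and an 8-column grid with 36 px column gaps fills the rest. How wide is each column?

768 × (1 − 2·9.5%) = 768 × 81% = 622.08 px for the columns.
622.08 − 7·36 = 370.08; ÷8 gives c = 46.26 px.

46.26 px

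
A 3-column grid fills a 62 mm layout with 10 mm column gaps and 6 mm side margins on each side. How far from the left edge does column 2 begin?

Inside the margins: 62 − 12 = 50 mm.
50 − 2·10 = 30; ÷3 gives c = 10 mm.
Column 2 starts at margin + 1·(column + gutter) = 6 + 1·20 = 26 mm.

26 mm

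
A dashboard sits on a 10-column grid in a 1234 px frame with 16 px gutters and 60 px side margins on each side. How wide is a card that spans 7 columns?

775 px

Subtract both margins: 1234 − 2·60 = 1114 px.
1114 − 9·16 = 970; ÷10 gives c = 97 px.
7-column span = 7·97 + 6·16 = 775 px.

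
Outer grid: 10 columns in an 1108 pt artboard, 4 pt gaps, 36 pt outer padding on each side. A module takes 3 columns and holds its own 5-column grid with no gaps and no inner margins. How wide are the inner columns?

61.6 pt

Subtract both margins: 1108 − 2·36 = 1036 pt.
Subtracting 9 gaps of 4 leaves 1000 for 10 columns, so c = 100 pt.
3-column span = 3·100 + 2·4 = 308 pt.
With no gaps, each column is 308/5 = 61.6 pt.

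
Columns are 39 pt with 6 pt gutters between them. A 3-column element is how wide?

129 pt

3-column span = 3·39 + 2·6 = 129 pt.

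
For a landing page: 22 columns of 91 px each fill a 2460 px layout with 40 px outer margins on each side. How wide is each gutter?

Take off 80 px of margins, leaving 2380 px.
22·91 + 21g = 2380 → 21g = 378 → g = 18 px.

18 px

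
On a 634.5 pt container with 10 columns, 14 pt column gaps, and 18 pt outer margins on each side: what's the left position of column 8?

Content = 634.5 − 2·18 = 598.5 pt.
Subtracting 9 column gaps of 14 leaves 472.5 for 10 columns, so c = 47.25 pt.
Each column+gutter stride is 61.25 pt; 7 of them past the 18 pt margin is 18 + 428.75 = 446.75 pt.

446.75 pt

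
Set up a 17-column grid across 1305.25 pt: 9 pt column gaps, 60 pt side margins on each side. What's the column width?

61.25 pt

Subtract both margins: 1305.25 − 2·60 = 1185.25 pt.
1185.25 − 16·9 = 1041.25; ÷17 gives c = 61.25 pt.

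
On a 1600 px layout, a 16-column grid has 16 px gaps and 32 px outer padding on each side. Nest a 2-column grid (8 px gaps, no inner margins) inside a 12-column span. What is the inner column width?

Subtract both margins: 1600 − 2·32 = 1536 px.
16 columns + 15 gaps: 16c + 15·16 = 1536.
16c = 1536 − 240 = 1296, so c = 81 px.
12-column span = 12·81 + 11·16 = 1148 px.
2d + 1·8 = 1148 → 2d = 1140 → d = 570 px.

570 px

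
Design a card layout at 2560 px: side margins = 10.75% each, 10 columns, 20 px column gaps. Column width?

Margins: 10.75% × 2560 = 275.2 px each, so content = 2560 − 550.4 = 2009.6 px.
10c + 9·20 = 2009.6 → 10c = 1829.6 → c = 182.96 px.

182.96 px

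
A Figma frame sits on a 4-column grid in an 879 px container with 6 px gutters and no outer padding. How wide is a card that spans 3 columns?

4 columns + 3 gutters: 4c + 3·6 = 879.
4c = 879 − 18 = 861, so c = 215.25 px.
3-column span = 3·215.25 + 2·6 = 657.75 px.

657.75 px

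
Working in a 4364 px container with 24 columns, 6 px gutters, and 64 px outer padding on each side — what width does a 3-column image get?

Subtract both margins: 4364 − 2·64 = 4236 px.
Subtracting 23 gutters of 6 leaves 4098 for 24 columns, so c = 170.75 px.
3 columns plus 2 gutters: 512.25 + 12 = 524.25 px.

524.25 px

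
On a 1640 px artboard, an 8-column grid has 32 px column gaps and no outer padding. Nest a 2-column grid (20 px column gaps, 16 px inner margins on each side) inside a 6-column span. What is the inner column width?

8c + 7·32 = 1640 → 8c = 1416 → c = 177 px.
6 columns plus 5 column gaps: 1062 + 160 = 1222 px.
Inner content = 1222 − 2·16 = 1190 px.
2d + 1·20 = 1190 → 2d = 1170 → d = 585 px.

585 px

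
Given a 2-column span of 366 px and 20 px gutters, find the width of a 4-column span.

752 px

2c + 1·20 = 366 → 2c = 346 → c = 173 px.
4-column span = 4·173 + 3·20 = 752 px.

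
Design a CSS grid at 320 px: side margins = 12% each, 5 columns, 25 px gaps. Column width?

28.64 px

Margins: 12% × 320 = 38.4 px each, so content = 320 − 76.8 = 243.2 px.
Subtracting 4 gaps of 25 leaves 143.2 for 5 columns, so c = 28.64 px.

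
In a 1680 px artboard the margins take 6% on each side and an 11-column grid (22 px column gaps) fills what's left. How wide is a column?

Margins: 6% × 1680 = 100.8 px each, so content = 1680 − 201.6 = 1478.4 px.
11c + 10·22 = 1478.4 → 11c = 1258.4 → c = 114.4 px.

114.4 px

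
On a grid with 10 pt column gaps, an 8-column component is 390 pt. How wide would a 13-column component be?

Subtracting 7 column gaps of 10 leaves 320 for 8 columns, so c = 40 pt.
13 columns plus 12 column gaps: 520 + 120 = 640 pt.

640 pt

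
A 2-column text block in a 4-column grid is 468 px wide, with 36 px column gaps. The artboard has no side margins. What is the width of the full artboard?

2 columns + 1 column gap: 2c + 1·36 = 468.
2c = 468 − 36 = 432, so c = 216 px.
Artboard = 4·216 + 3·36 = 864 + 108 = 972 px.

972 px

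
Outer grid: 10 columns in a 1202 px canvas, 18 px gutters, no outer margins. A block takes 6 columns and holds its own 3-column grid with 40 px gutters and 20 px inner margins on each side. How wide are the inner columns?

1202 − 9·18 = 1040; ÷10 gives c = 104 px.
6 columns plus 5 gutters: 624 + 90 = 714 px.
Inner content = 714 − 2·20 = 674 px.
674 − 2·40 = 594; ÷3 gives d = 198 px.

198 px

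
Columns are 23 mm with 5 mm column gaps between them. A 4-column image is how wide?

4 columns plus 3 column gaps: 92 + 15 = 107 mm.

107 mm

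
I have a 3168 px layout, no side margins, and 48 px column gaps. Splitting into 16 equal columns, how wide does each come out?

153 px

Subtracting 15 column gaps of 48 leaves 2448 for 16 columns, so c = 153 px.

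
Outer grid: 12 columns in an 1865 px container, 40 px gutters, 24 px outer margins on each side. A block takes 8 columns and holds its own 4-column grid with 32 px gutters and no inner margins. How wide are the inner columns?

Take off 48 px of margins, leaving 1817 px.
12c + 11·40 = 1817 → 12c = 1377 → c = 114.75 px.
8 columns plus 7 gutters: 918 + 280 = 1198 px.
4 columns + 3 gutters: 4d + 3·32 = 1198.
4d = 1198 − 96 = 1102, so d = 275.5 px.

275.5 px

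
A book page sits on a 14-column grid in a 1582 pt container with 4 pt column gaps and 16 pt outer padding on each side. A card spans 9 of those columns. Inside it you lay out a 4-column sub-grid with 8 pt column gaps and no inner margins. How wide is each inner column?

242.75 pt

Take off 32 pt of margins, leaving 1550 pt.
14 columns + 13 column gaps: 14c + 13·4 = 1550.
14c = 1550 − 52 = 1498, so c = 107 pt.
9 columns plus 8 column gaps: 963 + 32 = 995 pt.
4 columns + 3 column gaps: 4d + 3·8 = 995.
4d = 995 − 24 = 971, so d = 242.75 pt.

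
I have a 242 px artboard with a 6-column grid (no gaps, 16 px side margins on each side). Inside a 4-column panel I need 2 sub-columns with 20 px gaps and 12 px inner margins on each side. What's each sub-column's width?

Inside the margins: 242 − 32 = 210 px.
6c = 210 → c = 35 px.
With no gaps, 4 columns span 4·35 = 140 px.
Inner content = 140 − 2·12 = 116 px.
116 − 1·20 = 96; ÷2 gives d = 48 px.

48 px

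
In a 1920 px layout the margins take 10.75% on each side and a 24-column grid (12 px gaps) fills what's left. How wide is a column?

51.3 px

Margins: 10.75% × 1920 = 206.4 px each, so content = 1920 − 412.8 = 1507.2 px.
24 columns + 23 gaps: 24c + 23·12 = 1507.2.
24c = 1507.2 − 276 = 1231.2, so c = 51.3 px.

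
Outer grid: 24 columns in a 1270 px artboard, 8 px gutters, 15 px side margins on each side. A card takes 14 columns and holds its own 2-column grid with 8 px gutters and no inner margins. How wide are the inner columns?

356 px

Subtract both margins: 1270 − 2·15 = 1240 px.
24c + 23·8 = 1240 → 24c = 1056 → c = 44 px.
14 columns plus 13 gutters: 616 + 104 = 720 px.
2d + 1·8 = 720 → 2d = 712 → d = 356 px.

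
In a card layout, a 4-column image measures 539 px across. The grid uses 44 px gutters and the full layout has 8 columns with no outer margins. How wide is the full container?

1122 px

539 − 3·44 = 407; ÷4 gives c = 101.75 px.
Container = 8·101.75 + 7·44 = 814 + 308 = 1122 px.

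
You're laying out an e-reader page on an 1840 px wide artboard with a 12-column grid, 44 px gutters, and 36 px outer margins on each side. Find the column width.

107 px

Take off 72 px of margins, leaving 1768 px.
12c + 11·44 = 1768 → 12c = 1284 → c = 107 px.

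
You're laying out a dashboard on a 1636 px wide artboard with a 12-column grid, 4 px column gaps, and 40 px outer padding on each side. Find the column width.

126 px

Inside the margins: 1636 − 80 = 1556 px.
1556 − 11·4 = 1512; ÷12 gives c = 126 px.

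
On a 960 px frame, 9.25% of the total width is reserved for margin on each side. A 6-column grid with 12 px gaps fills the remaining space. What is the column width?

Margins: 9.25% × 960 = 88.8 px each, so content = 960 − 177.6 = 782.4 px.
6c + 5·12 = 782.4 → 6c = 722.4 → c = 120.4 px.

120.4 px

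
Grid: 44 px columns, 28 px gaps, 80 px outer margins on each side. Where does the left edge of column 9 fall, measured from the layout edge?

Before column 9: the margin + 8 columns + 8 gaps.
Offset = 80 + 8·(44 + 28) = 80 + 576 = 656 px.

656 px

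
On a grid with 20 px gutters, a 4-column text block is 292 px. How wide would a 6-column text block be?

4 columns + 3 gutters: 4c + 3·20 = 292.
4c = 292 − 60 = 232, so c = 58 px.
6-column span = 6·58 + 5·20 = 448 px.

448 px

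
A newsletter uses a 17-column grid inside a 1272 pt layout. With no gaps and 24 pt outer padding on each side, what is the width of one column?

72 pt

Inside the margins: 1272 − 48 = 1224 pt.
17c = 1224 → c = 72 pt.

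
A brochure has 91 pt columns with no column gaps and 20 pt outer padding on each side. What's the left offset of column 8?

657 pt

Each column+gutter stride is 91 pt; 7 of them past the 20 pt margin is 20 + 637 = 657 pt.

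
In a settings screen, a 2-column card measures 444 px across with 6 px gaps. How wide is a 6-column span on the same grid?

2 columns + 1 gap: 2c + 1·6 = 444.
2c = 444 − 6 = 438, so c = 219 px.
Span of 6: 6·219 + 5·6 = 1314 + 30 = 1344 px.

1344 px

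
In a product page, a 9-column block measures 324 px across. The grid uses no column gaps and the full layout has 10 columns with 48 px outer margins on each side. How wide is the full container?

324 / 9 = 36 px per column.
Summing: 96 + 360 = 456 px.

456 px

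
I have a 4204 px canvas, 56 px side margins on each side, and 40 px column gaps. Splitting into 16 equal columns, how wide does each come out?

218.25 px

Take off 112 px of margins, leaving 4092 px.
16c + 15·40 = 4092 → 16c = 3492 → c = 218.25 px.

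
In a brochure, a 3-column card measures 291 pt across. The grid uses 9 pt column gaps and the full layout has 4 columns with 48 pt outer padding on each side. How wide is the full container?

3 columns + 2 column gaps: 3c + 2·9 = 291.
3c = 291 − 18 = 273, so c = 91 pt.
Total width: 2·48 + 4·91 + 3·9 = 487 pt.

487 pt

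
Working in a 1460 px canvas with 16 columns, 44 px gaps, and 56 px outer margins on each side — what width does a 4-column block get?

304 px

Subtract both margins: 1460 − 2·56 = 1348 px.
Subtracting 15 gaps of 44 leaves 688 for 16 columns, so c = 43 px.
Span of 4: 4·43 + 3·44 = 172 + 132 = 304 px.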